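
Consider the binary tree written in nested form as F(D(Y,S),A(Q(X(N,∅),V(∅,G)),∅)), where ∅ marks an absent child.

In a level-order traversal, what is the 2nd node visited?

Level-order visits nodes level by level from the root, left to right within each level.
Level 0: F
Level 1: D, A
Level 2: Y, S, Q
Level 3: X, V
Level 4: N, G
Full level-order sequence: F, D, A, Y, S, Q, X, V, N, G.

D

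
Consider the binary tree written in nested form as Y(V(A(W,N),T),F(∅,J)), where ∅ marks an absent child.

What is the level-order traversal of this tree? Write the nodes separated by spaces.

Level-order visits nodes level by level from the root, left to right within each level.
Level 0: Y
Level 1: V, F
Level 2: A, T, J
Level 3: W, N

Y V F A T J W N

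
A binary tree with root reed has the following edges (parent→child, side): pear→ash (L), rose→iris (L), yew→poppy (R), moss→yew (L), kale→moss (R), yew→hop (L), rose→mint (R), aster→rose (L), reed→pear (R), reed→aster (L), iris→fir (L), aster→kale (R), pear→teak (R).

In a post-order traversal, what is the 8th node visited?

Post-order visits the left subtree, then the right subtree, then the node.
At reed: go left to aster.
  At aster: go left to rose.
    At rose: go left to iris.
      At iris: go left to fir.
        fir is a leaf — visit fir.
      At iris: no right child.
      Visit iris.
    At rose: go right to mint.
      mint is a leaf — visit mint.
    Visit rose.
  At aster: go right to kale.
    At kale: no left child.
    At kale: go right to moss.
      At moss: go left to yew.
        At yew: go left to hop.
          hop is a leaf — visit hop.
        At yew: go right to poppy.
          poppy is a leaf — visit poppy.
        Visit yew.
      At moss: no right child.
      Visit moss.
    Visit kale.
  Visit aster.
At reed: go right to pear.
  At pear: go left to ash.
    ash is a leaf — visit ash.
  At pear: go right to teak.
    teak is a leaf — visit teak.
  Visit pear.
Visit reed.
Full post-order sequence: fir, iris, mint, rose, hop, poppy, yew, moss, kale, aster, ash, teak, pear, reed.

moss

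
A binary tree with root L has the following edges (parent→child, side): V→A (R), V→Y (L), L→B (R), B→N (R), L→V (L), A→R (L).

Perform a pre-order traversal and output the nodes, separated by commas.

L, V, Y, A, R, B, N

Pre-order visits the node, then its left subtree, then its right subtree.
Visit L.
At L: go left to V.
  Visit V.
  At V: go left to Y.
    Y is a leaf — visit Y.
  At V: go right to A.
    Visit A.
    At A: go left to R.
      R is a leaf — visit R.
    At A: no right child.
At L: go right to B.
  Visit B.
  At B: no left child.
  At B: go right to N.
    N is a leaf — visit N.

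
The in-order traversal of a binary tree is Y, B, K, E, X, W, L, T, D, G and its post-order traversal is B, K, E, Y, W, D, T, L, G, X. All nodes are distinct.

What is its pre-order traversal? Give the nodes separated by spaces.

X Y E K B G L W T D

The last element of post-order is the root; it splits in-order into left and right subtrees.
Root X: left subtree has 4 nodes {Y, B, K, E}, right has 5 {W, L, T, D, G}.
  Root Y: left subtree has 0 nodes { }, right has 3 {B, K, E}.
    Root E: left subtree has 2 nodes {B, K}, right has 0 { }.
      Root K: left subtree has 1 node {B}, right has 0 { }.
  Root G: left subtree has 4 nodes {W, L, T, D}, right has 0 { }.
    Root L: left subtree has 1 node {W}, right has 2 {T, D}.
      Root T: left subtree has 0 nodes { }, right has 1 {D}.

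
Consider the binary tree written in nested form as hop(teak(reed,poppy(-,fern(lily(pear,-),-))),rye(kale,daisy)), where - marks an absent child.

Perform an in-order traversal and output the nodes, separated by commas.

reed, teak, poppy, pear, lily, fern, hop, kale, rye, daisy

In-order visits the left subtree, then the node, then the right subtree.
At hop: go left to teak.
  At teak: go left to reed.
    reed is a leaf — visit reed.
  Visit teak.
  At teak: go right to poppy.
    At poppy: no left child.
    Visit poppy.
    At poppy: go right to fern.
      At fern: go left to lily.
        At lily: go left to pear.
          pear is a leaf — visit pear.
        Visit lily.
        At lily: no right child.
      Visit fern.
      At fern: no right child.
Visit hop.
At hop: go right to rye.
  At rye: go left to kale.
    kale is a leaf — visit kale.
  Visit rye.
  At rye: go right to daisy.
    daisy is a leaf — visit daisy.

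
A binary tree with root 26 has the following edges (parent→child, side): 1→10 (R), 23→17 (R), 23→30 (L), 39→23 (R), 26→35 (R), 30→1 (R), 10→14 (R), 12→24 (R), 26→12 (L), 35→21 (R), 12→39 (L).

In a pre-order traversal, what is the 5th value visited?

Pre-order visits the node, then its left subtree, then its right subtree.
Visit 26.
At 26: go left to 12.
  Visit 12.
  At 12: go left to 39.
    Visit 39.
    At 39: no left child.
    At 39: go right to 23.
      Visit 23.
      At 23: go left to 30.
        Visit 30.
        At 30: no left child.
        At 30: go right to 1.
          Visit 1.
          At 1: no left child.
          At 1: go right to 10.
            Visit 10.
            At 10: no left child.
            At 10: go right to 14.
              14 is a leaf — visit 14.
      At 23: go right to 17.
        17 is a leaf — visit 17.
  At 12: go right to 24.
    24 is a leaf — visit 24.
At 26: go right to 35.
  Visit 35.
  At 35: no left child.
  At 35: go right to 21.
    21 is a leaf — visit 21.
Full pre-order sequence: 26, 12, 39, 23, 30, 1, 10, 14, 17, 24, 35, 21.

30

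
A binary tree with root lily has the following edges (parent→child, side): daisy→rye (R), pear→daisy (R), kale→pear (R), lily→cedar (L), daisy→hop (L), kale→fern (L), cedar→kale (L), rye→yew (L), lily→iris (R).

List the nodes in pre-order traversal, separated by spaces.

Pre-order visits the node, then its left subtree, then its right subtree.
Visit lily.
At lily: go left to cedar.
  Visit cedar.
  At cedar: go left to kale.
    Visit kale.
    At kale: go left to fern.
      fern is a leaf — visit fern.
    At kale: go right to pear.
      Visit pear.
      At pear: no left child.
      At pear: go right to daisy.
        Visit daisy.
        At daisy: go left to hop.
          hop is a leaf — visit hop.
        At daisy: go right to rye.
          Visit rye.
          At rye: go left to yew.
            yew is a leaf — visit yew.
          At rye: no right child.
  At cedar: no right child.
At lily: go right to iris.
  iris is a leaf — visit iris.

lily cedar kale fern pear daisy hop rye yew iris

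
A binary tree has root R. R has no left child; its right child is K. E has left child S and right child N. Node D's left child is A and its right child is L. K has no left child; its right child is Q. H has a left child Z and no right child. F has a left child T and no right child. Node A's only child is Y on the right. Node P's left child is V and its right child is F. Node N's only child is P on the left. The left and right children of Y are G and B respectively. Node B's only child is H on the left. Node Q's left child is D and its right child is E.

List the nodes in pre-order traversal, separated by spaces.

R K Q D A Y G B H Z L E S N P V F T

Pre-order visits the node, then its left subtree, then its right subtree.
Visit R.
At R: no left child.
At R: go right to K.
  Visit K.
  At K: no left child.
  At K: go right to Q.
    Visit Q.
    At Q: go left to D.
      Visit D.
      At D: go left to A.
        Visit A.
        At A: no left child.
        At A: go right to Y.
          Visit Y.
          At Y: go left to G.
            G is a leaf — visit G.
          At Y: go right to B.
            Visit B.
            At B: go left to H.
              Visit H.
              At H: go left to Z.
                Z is a leaf — visit Z.
              At H: no right child.
            At B: no right child.
      At D: go right to L.
        L is a leaf — visit L.
    At Q: go right to E.
      Visit E.
      At E: go left to S.
        S is a leaf — visit S.
      At E: go right to N.
        Visit N.
        At N: go left to P.
          Visit P.
          At P: go left to V.
            V is a leaf — visit V.
          At P: go right to F.
            Visit F.
            At F: go left to T.
              T is a leaf — visit T.
            At F: no right child.
        At N: no right child.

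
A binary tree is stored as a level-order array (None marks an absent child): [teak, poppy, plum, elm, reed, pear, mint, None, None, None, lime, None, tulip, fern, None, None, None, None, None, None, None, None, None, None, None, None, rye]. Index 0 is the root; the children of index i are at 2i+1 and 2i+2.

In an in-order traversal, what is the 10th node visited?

In-order visits the left subtree, then the node, then the right subtree.
At teak: go left to poppy.
  At poppy: go left to elm.
    elm is a leaf — visit elm.
  Visit poppy.
  At poppy: go right to reed.
    At reed: no left child.
    Visit reed.
    At reed: go right to lime.
      lime is a leaf — visit lime.
Visit teak.
At teak: go right to plum.
  At plum: go left to pear.
    At pear: no left child.
    Visit pear.
    At pear: go right to tulip.
      At tulip: no left child.
      Visit tulip.
      At tulip: go right to rye.
        rye is a leaf — visit rye.
  Visit plum.
  At plum: go right to mint.
    At mint: go left to fern.
      fern is a leaf — visit fern.
    Visit mint.
    At mint: no right child.
Full in-order sequence: elm, poppy, reed, lime, teak, pear, tulip, rye, plum, fern, mint.

fern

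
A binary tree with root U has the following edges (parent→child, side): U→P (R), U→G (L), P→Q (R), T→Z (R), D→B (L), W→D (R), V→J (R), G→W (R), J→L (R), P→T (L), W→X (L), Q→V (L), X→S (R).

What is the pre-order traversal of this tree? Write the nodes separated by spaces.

Pre-order visits the node, then its left subtree, then its right subtree.
Visit U.
At U: go left to G.
  Visit G.
  At G: no left child.
  At G: go right to W.
    Visit W.
    At W: go left to X.
      Visit X.
      At X: no left child.
      At X: go right to S.
        S is a leaf — visit S.
    At W: go right to D.
      Visit D.
      At D: go left to B.
        B is a leaf — visit B.
      At D: no right child.
At U: go right to P.
  Visit P.
  At P: go left to T.
    Visit T.
    At T: no left child.
    At T: go right to Z.
      Z is a leaf — visit Z.
  At P: go right to Q.
    Visit Q.
    At Q: go left to V.
      Visit V.
      At V: no left child.
      At V: go right to J.
        Visit J.
        At J: no left child.
        At J: go right to L.
          L is a leaf — visit L.
    At Q: no right child.

U G W X S D B P T Z Q V J L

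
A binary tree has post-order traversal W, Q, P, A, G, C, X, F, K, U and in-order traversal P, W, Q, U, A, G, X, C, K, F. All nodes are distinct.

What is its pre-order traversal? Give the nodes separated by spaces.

U P Q W K X G A C F

The last element of post-order is the root; it splits in-order into left and right subtrees.
Root U: left subtree has 3 nodes {P, W, Q}, right has 6 {A, G, X, C, K, F}.
  Root P: left subtree has 0 nodes { }, right has 2 {W, Q}.
    Root Q: left subtree has 1 node {W}, right has 0 { }.
  Root K: left subtree has 4 nodes {A, G, X, C}, right has 1 {F}.
    Root X: left subtree has 2 nodes {A, G}, right has 1 {C}.
      Root G: left subtree has 1 node {A}, right has 0 { }.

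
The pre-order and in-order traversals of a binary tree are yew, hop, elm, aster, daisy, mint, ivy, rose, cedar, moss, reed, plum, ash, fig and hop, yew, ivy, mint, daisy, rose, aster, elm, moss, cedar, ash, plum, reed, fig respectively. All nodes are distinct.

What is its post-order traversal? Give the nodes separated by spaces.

The first element of pre-order is the root; it splits in-order into left and right subtrees.
Root yew: left subtree has 1 node {hop}, right has 12 {ivy, mint, daisy, rose, aster, elm, moss, cedar, ash, plum, reed, fig}.
  Root elm: left subtree has 5 nodes {ivy, mint, daisy, rose, aster}, right has 6 {moss, cedar, ash, plum, reed, fig}.
    Root aster: left subtree has 4 nodes {ivy, mint, daisy, rose}, right has 0 { }.
      Root daisy: left subtree has 2 nodes {ivy, mint}, right has 1 {rose}.
        Root mint: left subtree has 1 node {ivy}, right has 0 { }.
    Root cedar: left subtree has 1 node {moss}, right has 4 {ash, plum, reed, fig}.
      Root reed: left subtree has 2 nodes {ash, plum}, right has 1 {fig}.
        Root plum: left subtree has 1 node {ash}, right has 0 { }.

hop ivy mint rose daisy aster moss ash plum fig reed cedar elm yew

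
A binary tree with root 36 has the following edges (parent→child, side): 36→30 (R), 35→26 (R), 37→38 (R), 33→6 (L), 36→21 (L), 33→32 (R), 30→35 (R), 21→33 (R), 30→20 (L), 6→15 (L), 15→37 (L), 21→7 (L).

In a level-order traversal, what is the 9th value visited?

32

Level-order visits nodes level by level from the root, left to right within each level.
Level 0: 36
Level 1: 21, 30
Level 2: 7, 33, 20, 35
Level 3: 6, 32, 26
Level 4: 15
Level 5: 37
Level 6: 38
Full level-order sequence: 36, 21, 30, 7, 33, 20, 35, 6, 32, 26, 15, 37, 38.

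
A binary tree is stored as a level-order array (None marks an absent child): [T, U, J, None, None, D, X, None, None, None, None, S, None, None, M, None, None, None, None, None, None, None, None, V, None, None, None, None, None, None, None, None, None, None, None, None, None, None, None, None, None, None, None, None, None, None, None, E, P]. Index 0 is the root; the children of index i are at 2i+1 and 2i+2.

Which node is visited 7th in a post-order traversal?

M

Post-order visits the left subtree, then the right subtree, then the node.
At T: go left to U.
  U is a leaf — visit U.
At T: go right to J.
  At J: go left to D.
    At D: go left to S.
      At S: go left to V.
        At V: go left to E.
          E is a leaf — visit E.
        At V: go right to P.
          P is a leaf — visit P.
        Visit V.
      At S: no right child.
      Visit S.
    At D: no right child.
    Visit D.
  At J: go right to X.
    At X: no left child.
    At X: go right to M.
      M is a leaf — visit M.
    Visit X.
  Visit J.
Visit T.
Full post-order sequence: U, E, P, V, S, D, M, X, J, T.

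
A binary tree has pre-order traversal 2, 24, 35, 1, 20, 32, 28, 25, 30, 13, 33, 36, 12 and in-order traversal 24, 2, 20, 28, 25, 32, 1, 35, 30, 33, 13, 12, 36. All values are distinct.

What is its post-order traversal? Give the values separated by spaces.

The first element of pre-order is the root; it splits in-order into left and right subtrees.
Root 2: left subtree has 1 node {24}, right has 11 {20, 28, 25, 32, 1, 35, 30, 33, 13, 12, 36}.
  Root 35: left subtree has 5 nodes {20, 28, 25, 32, 1}, right has 5 {30, 33, 13, 12, 36}.
    Root 1: left subtree has 4 nodes {20, 28, 25, 32}, right has 0 { }.
      Root 20: left subtree has 0 nodes { }, right has 3 {28, 25, 32}.
        Root 32: left subtree has 2 nodes {28, 25}, right has 0 { }.
          Root 28: left subtree has 0 nodes { }, right has 1 {25}.
    Root 30: left subtree has 0 nodes { }, right has 4 {33, 13, 12, 36}.
      Root 13: left subtree has 1 node {33}, right has 2 {12, 36}.
        Root 36: left subtree has 1 node {12}, right has 0 { }.

24 25 28 32 20 1 33 12 36 13 30 35 2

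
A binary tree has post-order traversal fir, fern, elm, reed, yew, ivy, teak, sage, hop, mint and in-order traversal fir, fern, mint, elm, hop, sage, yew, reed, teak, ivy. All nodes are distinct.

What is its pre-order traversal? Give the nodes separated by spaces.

mint fern fir hop elm sage teak yew reed ivy

The last element of post-order is the root; it splits in-order into left and right subtrees.
Root mint: left subtree has 2 nodes {fir, fern}, right has 7 {elm, hop, sage, yew, reed, teak, ivy}.
  Root fern: left subtree has 1 node {fir}, right has 0 { }.
  Root hop: left subtree has 1 node {elm}, right has 5 {sage, yew, reed, teak, ivy}.
    Root sage: left subtree has 0 nodes { }, right has 4 {yew, reed, teak, ivy}.
      Root teak: left subtree has 2 nodes {yew, reed}, right has 1 {ivy}.
        Root yew: left subtree has 0 nodes { }, right has 1 {reed}.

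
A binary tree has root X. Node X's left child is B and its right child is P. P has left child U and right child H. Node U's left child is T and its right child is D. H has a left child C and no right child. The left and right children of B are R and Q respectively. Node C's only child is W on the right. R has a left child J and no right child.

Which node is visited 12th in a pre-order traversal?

W

Pre-order visits the node, then its left subtree, then its right subtree.
Visit X.
At X: go left to B.
  Visit B.
  At B: go left to R.
    Visit R.
    At R: go left to J.
      J is a leaf — visit J.
    At R: no right child.
  At B: go right to Q.
    Q is a leaf — visit Q.
At X: go right to P.
  Visit P.
  At P: go left to U.
    Visit U.
    At U: go left to T.
      T is a leaf — visit T.
    At U: go right to D.
      D is a leaf — visit D.
  At P: go right to H.
    Visit H.
    At H: go left to C.
      Visit C.
      At C: no left child.
      At C: go right to W.
        W is a leaf — visit W.
    At H: no right child.
Full pre-order sequence: X, B, R, J, Q, P, U, T, D, H, C, W.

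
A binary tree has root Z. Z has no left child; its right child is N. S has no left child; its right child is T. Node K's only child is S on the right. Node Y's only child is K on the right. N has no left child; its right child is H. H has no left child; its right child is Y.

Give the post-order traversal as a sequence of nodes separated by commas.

Post-order visits the left subtree, then the right subtree, then the node.
At Z: no left child.
At Z: go right to N.
  At N: no left child.
  At N: go right to H.
    At H: no left child.
    At H: go right to Y.
      At Y: no left child.
      At Y: go right to K.
        At K: no left child.
        At K: go right to S.
          At S: no left child.
          At S: go right to T.
            T is a leaf — visit T.
          Visit S.
        Visit K.
      Visit Y.
    Visit H.
  Visit N.
Visit Z.

T, S, K, Y, H, N, Z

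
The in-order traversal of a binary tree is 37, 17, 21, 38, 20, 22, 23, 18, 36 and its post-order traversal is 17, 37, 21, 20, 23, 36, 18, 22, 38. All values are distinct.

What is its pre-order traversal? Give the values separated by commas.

The last element of post-order is the root; it splits in-order into left and right subtrees.
Root 38: left subtree has 3 nodes {37, 17, 21}, right has 5 {20, 22, 23, 18, 36}.
  Root 21: left subtree has 2 nodes {37, 17}, right has 0 { }.
    Root 37: left subtree has 0 nodes { }, right has 1 {17}.
  Root 22: left subtree has 1 node {20}, right has 3 {23, 18, 36}.
    Root 18: left subtree has 1 node {23}, right has 1 {36}.

38, 21, 37, 17, 22, 20, 18, 23, 36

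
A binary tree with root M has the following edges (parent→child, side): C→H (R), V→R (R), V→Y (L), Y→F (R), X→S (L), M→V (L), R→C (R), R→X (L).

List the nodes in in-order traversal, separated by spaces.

In-order visits the left subtree, then the node, then the right subtree.
At M: go left to V.
  At V: go left to Y.
    At Y: no left child.
    Visit Y.
    At Y: go right to F.
      F is a leaf — visit F.
  Visit V.
  At V: go right to R.
    At R: go left to X.
      At X: go left to S.
        S is a leaf — visit S.
      Visit X.
      At X: no right child.
    Visit R.
    At R: go right to C.
      At C: no left child.
      Visit C.
      At C: go right to H.
        H is a leaf — visit H.
Visit M.
At M: no right child.

Y F V S X R C H M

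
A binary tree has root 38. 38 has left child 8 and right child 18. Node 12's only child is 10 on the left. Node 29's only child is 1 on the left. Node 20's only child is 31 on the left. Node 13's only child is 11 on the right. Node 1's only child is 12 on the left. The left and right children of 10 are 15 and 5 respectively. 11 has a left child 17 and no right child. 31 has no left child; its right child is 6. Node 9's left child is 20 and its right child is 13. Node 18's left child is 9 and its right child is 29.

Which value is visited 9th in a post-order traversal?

Post-order visits the left subtree, then the right subtree, then the node.
At 38: go left to 8.
  8 is a leaf — visit 8.
At 38: go right to 18.
  At 18: go left to 9.
    At 9: go left to 20.
      At 20: go left to 31.
        At 31: no left child.
        At 31: go right to 6.
          6 is a leaf — visit 6.
        Visit 31.
      At 20: no right child.
      Visit 20.
    At 9: go right to 13.
      At 13: no left child.
      At 13: go right to 11.
        At 11: go left to 17.
          17 is a leaf — visit 17.
        At 11: no right child.
        Visit 11.
      Visit 13.
    Visit 9.
  At 18: go right to 29.
    At 29: go left to 1.
      At 1: go left to 12.
        At 12: go left to 10.
          At 10: go left to 15.
            15 is a leaf — visit 15.
          At 10: go right to 5.
            5 is a leaf — visit 5.
          Visit 10.
        At 12: no right child.
        Visit 12.
      At 1: no right child.
      Visit 1.
    At 29: no right child.
    Visit 29.
  Visit 18.
Visit 38.
Full post-order sequence: 8, 6, 31, 20, 17, 11, 13, 9, 15, 5, 10, 12, 1, 29, 18, 38.

15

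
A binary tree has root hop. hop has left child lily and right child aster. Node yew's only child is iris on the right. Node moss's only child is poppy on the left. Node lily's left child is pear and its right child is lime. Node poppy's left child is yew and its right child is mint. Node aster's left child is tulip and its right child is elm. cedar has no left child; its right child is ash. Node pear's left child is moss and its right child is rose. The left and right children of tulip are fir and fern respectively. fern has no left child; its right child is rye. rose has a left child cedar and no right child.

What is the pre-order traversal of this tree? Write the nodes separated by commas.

Pre-order visits the node, then its left subtree, then its right subtree.
Visit hop.
At hop: go left to lily.
  Visit lily.
  At lily: go left to pear.
    Visit pear.
    At pear: go left to moss.
      Visit moss.
      At moss: go left to poppy.
        Visit poppy.
        At poppy: go left to yew.
          Visit yew.
          At yew: no left child.
          At yew: go right to iris.
            iris is a leaf — visit iris.
        At poppy: go right to mint.
          mint is a leaf — visit mint.
      At moss: no right child.
    At pear: go right to rose.
      Visit rose.
      At rose: go left to cedar.
        Visit cedar.
        At cedar: no left child.
        At cedar: go right to ash.
          ash is a leaf — visit ash.
      At rose: no right child.
  At lily: go right to lime.
    lime is a leaf — visit lime.
At hop: go right to aster.
  Visit aster.
  At aster: go left to tulip.
    Visit tulip.
    At tulip: go left to fir.
      fir is a leaf — visit fir.
    At tulip: go right to fern.
      Visit fern.
      At fern: no left child.
      At fern: go right to rye.
        rye is a leaf — visit rye.
  At aster: go right to elm.
    elm is a leaf — visit elm.

hop, lily, pear, moss, poppy, yew, iris, mint, rose, cedar, ash, lime, aster, tulip, fir, fern, rye, elm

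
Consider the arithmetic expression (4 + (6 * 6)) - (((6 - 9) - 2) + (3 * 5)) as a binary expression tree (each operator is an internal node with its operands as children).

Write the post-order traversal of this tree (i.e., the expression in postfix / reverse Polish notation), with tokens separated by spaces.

4 6 6 * + 6 9 - 2 - 3 5 * + -

Post-order on an expression tree gives postfix notation: for each operator, emit left operand, right operand, then the operator.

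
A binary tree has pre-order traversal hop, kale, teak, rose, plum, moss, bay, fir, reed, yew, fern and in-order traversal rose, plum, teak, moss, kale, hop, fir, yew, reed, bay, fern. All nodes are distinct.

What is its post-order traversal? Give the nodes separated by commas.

The first element of pre-order is the root; it splits in-order into left and right subtrees.
Root hop: left subtree has 5 nodes {rose, plum, teak, moss, kale}, right has 5 {fir, yew, reed, bay, fern}.
  Root kale: left subtree has 4 nodes {rose, plum, teak, moss}, right has 0 { }.
    Root teak: left subtree has 2 nodes {rose, plum}, right has 1 {moss}.
      Root rose: left subtree has 0 nodes { }, right has 1 {plum}.
  Root bay: left subtree has 3 nodes {fir, yew, reed}, right has 1 {fern}.
    Root fir: left subtree has 0 nodes { }, right has 2 {yew, reed}.
      Root reed: left subtree has 1 node {yew}, right has 0 { }.

plum, rose, moss, teak, kale, yew, reed, fir, fern, bay, hop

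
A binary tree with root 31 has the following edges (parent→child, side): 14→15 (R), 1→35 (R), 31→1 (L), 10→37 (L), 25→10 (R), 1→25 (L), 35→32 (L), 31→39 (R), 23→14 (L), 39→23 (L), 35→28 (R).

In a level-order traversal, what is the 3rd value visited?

Level-order visits nodes level by level from the root, left to right within each level.
Level 0: 31
Level 1: 1, 39
Level 2: 25, 35, 23
Level 3: 10, 32, 28, 14
Level 4: 37, 15
Full level-order sequence: 31, 1, 39, 25, 35, 23, 10, 32, 28, 14, 37, 15.

39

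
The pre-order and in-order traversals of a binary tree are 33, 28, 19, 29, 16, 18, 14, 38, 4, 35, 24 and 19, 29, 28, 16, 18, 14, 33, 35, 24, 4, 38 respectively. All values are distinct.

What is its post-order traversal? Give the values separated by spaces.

The first element of pre-order is the root; it splits in-order into left and right subtrees.
Root 33: left subtree has 6 nodes {19, 29, 28, 16, 18, 14}, right has 4 {35, 24, 4, 38}.
  Root 28: left subtree has 2 nodes {19, 29}, right has 3 {16, 18, 14}.
    Root 19: left subtree has 0 nodes { }, right has 1 {29}.
    Root 16: left subtree has 0 nodes { }, right has 2 {18, 14}.
      Root 18: left subtree has 0 nodes { }, right has 1 {14}.
  Root 38: left subtree has 3 nodes {35, 24, 4}, right has 0 { }.
    Root 4: left subtree has 2 nodes {35, 24}, right has 0 { }.
      Root 35: left subtree has 0 nodes { }, right has 1 {24}.

29 19 14 18 16 28 24 35 4 38 33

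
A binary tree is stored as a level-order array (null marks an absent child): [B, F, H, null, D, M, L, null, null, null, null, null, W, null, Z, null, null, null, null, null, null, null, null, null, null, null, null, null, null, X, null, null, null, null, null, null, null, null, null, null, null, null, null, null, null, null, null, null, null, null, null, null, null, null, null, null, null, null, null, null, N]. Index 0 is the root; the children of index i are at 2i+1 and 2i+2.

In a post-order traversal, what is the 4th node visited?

Post-order visits the left subtree, then the right subtree, then the node.
At B: go left to F.
  At F: no left child.
  At F: go right to D.
    D is a leaf — visit D.
  Visit F.
At B: go right to H.
  At H: go left to M.
    At M: no left child.
    At M: go right to W.
      W is a leaf — visit W.
    Visit M.
  At H: go right to L.
    At L: no left child.
    At L: go right to Z.
      At Z: go left to X.
        At X: no left child.
        At X: go right to N.
          N is a leaf — visit N.
        Visit X.
      At Z: no right child.
      Visit Z.
    Visit L.
  Visit H.
Visit B.
Full post-order sequence: D, F, W, M, N, X, Z, L, H, B.

M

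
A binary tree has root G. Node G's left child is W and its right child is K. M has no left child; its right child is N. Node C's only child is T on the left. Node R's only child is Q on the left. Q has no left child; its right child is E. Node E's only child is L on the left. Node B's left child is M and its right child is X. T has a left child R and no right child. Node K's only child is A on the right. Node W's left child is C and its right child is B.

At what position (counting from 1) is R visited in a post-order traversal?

Post-order visits the left subtree, then the right subtree, then the node.
At G: go left to W.
  At W: go left to C.
    At C: go left to T.
      At T: go left to R.
        At R: go left to Q.
          At Q: no left child.
          At Q: go right to E.
            At E: go left to L.
              L is a leaf — visit L.
            At E: no right child.
            Visit E.
          Visit Q.
        At R: no right child.
        Visit R.
      At T: no right child.
      Visit T.
    At C: no right child.
    Visit C.
  At W: go right to B.
    At B: go left to M.
      At M: no left child.
      At M: go right to N.
        N is a leaf — visit N.
      Visit M.
    At B: go right to X.
      X is a leaf — visit X.
    Visit B.
  Visit W.
At G: go right to K.
  At K: no left child.
  At K: go right to A.
    A is a leaf — visit A.
  Visit K.
Visit G.
Full post-order sequence: L, E, Q, R, T, C, N, M, X, B, W, A, K, G.

4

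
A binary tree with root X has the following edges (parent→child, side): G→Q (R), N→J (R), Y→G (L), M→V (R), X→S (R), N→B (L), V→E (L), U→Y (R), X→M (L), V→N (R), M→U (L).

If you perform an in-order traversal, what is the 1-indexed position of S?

In-order visits the left subtree, then the node, then the right subtree.
At X: go left to M.
  At M: go left to U.
    At U: no left child.
    Visit U.
    At U: go right to Y.
      At Y: go left to G.
        At G: no left child.
        Visit G.
        At G: go right to Q.
          Q is a leaf — visit Q.
      Visit Y.
      At Y: no right child.
  Visit M.
  At M: go right to V.
    At V: go left to E.
      E is a leaf — visit E.
    Visit V.
    At V: go right to N.
      At N: go left to B.
        B is a leaf — visit B.
      Visit N.
      At N: go right to J.
        J is a leaf — visit J.
Visit X.
At X: go right to S.
  S is a leaf — visit S.
Full in-order sequence: U, G, Q, Y, M, E, V, B, N, J, X, S.

12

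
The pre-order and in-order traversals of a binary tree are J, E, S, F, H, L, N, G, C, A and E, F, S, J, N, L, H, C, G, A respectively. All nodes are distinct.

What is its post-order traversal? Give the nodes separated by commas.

The first element of pre-order is the root; it splits in-order into left and right subtrees.
Root J: left subtree has 3 nodes {E, F, S}, right has 6 {N, L, H, C, G, A}.
  Root E: left subtree has 0 nodes { }, right has 2 {F, S}.
    Root S: left subtree has 1 node {F}, right has 0 { }.
  Root H: left subtree has 2 nodes {N, L}, right has 3 {C, G, A}.
    Root L: left subtree has 1 node {N}, right has 0 { }.
    Root G: left subtree has 1 node {C}, right has 1 {A}.

F, S, E, N, L, C, A, G, H, J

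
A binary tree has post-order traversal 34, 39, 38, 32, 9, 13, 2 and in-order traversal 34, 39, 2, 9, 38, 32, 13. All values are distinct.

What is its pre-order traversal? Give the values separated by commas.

The last element of post-order is the root; it splits in-order into left and right subtrees.
Root 2: left subtree has 2 nodes {34, 39}, right has 4 {9, 38, 32, 13}.
  Root 39: left subtree has 1 node {34}, right has 0 { }.
  Root 13: left subtree has 3 nodes {9, 38, 32}, right has 0 { }.
    Root 9: left subtree has 0 nodes { }, right has 2 {38, 32}.
      Root 32: left subtree has 1 node {38}, right has 0 { }.

2, 39, 34, 13, 9, 32, 38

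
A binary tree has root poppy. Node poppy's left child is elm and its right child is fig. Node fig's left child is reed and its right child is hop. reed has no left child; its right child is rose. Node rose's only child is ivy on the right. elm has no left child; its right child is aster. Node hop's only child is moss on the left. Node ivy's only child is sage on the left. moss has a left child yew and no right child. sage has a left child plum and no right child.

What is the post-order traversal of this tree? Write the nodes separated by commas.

aster, elm, plum, sage, ivy, rose, reed, yew, moss, hop, fig, poppy

Post-order visits the left subtree, then the right subtree, then the node.
At poppy: go left to elm.
  At elm: no left child.
  At elm: go right to aster.
    aster is a leaf — visit aster.
  Visit elm.
At poppy: go right to fig.
  At fig: go left to reed.
    At reed: no left child.
    At reed: go right to rose.
      At rose: no left child.
      At rose: go right to ivy.
        At ivy: go left to sage.
          At sage: go left to plum.
            plum is a leaf — visit plum.
          At sage: no right child.
          Visit sage.
        At ivy: no right child.
        Visit ivy.
      Visit rose.
    Visit reed.
  At fig: go right to hop.
    At hop: go left to moss.
      At moss: go left to yew.
        yew is a leaf — visit yew.
      At moss: no right child.
      Visit moss.
    At hop: no right child.
    Visit hop.
  Visit fig.
Visit poppy.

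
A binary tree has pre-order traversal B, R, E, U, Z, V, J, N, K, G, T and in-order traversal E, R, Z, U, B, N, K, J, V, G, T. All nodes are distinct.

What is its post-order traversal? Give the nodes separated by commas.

E, Z, U, R, K, N, J, T, G, V, B

The first element of pre-order is the root; it splits in-order into left and right subtrees.
Root B: left subtree has 4 nodes {E, R, Z, U}, right has 6 {N, K, J, V, G, T}.
  Root R: left subtree has 1 node {E}, right has 2 {Z, U}.
    Root U: left subtree has 1 node {Z}, right has 0 { }.
  Root V: left subtree has 3 nodes {N, K, J}, right has 2 {G, T}.
    Root J: left subtree has 2 nodes {N, K}, right has 0 { }.
      Root N: left subtree has 0 nodes { }, right has 1 {K}.
    Root G: left subtree has 0 nodes { }, right has 1 {T}.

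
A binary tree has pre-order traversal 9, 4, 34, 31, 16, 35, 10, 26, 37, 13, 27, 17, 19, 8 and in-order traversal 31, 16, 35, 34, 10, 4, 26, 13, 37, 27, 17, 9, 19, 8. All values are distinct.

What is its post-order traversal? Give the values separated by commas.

35, 16, 31, 10, 34, 13, 17, 27, 37, 26, 4, 8, 19, 9

The first element of pre-order is the root; it splits in-order into left and right subtrees.
Root 9: left subtree has 11 nodes {31, 16, 35, 34, 10, 4, 26, 13, 37, 27, 17}, right has 2 {19, 8}.
  Root 4: left subtree has 5 nodes {31, 16, 35, 34, 10}, right has 5 {26, 13, 37, 27, 17}.
    Root 34: left subtree has 3 nodes {31, 16, 35}, right has 1 {10}.
      Root 31: left subtree has 0 nodes { }, right has 2 {16, 35}.
        Root 16: left subtree has 0 nodes { }, right has 1 {35}.
    Root 26: left subtree has 0 nodes { }, right has 4 {13, 37, 27, 17}.
      Root 37: left subtree has 1 node {13}, right has 2 {27, 17}.
        Root 27: left subtree has 0 nodes { }, right has 1 {17}.
  Root 19: left subtree has 0 nodes { }, right has 1 {8}.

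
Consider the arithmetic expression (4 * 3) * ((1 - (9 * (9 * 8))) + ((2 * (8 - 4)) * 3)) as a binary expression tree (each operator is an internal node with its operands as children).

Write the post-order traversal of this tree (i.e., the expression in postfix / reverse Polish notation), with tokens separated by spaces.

Post-order on an expression tree gives postfix notation: for each operator, emit left operand, right operand, then the operator.

4 3 * 1 9 9 8 * * - 2 8 4 - * 3 * + *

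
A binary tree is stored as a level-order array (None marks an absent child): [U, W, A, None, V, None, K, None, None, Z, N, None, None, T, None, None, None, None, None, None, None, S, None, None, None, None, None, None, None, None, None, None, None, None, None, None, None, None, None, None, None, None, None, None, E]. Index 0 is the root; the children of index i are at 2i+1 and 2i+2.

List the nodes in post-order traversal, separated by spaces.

Post-order visits the left subtree, then the right subtree, then the node.
At U: go left to W.
  At W: no left child.
  At W: go right to V.
    At V: go left to Z.
      Z is a leaf — visit Z.
    At V: go right to N.
      At N: go left to S.
        At S: no left child.
        At S: go right to E.
          E is a leaf — visit E.
        Visit S.
      At N: no right child.
      Visit N.
    Visit V.
  Visit W.
At U: go right to A.
  At A: no left child.
  At A: go right to K.
    At K: go left to T.
      T is a leaf — visit T.
    At K: no right child.
    Visit K.
  Visit A.
Visit U.

Z E S N V W T K A U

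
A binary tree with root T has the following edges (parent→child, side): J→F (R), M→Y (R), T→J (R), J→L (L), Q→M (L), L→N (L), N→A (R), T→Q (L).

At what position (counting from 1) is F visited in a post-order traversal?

Post-order visits the left subtree, then the right subtree, then the node.
At T: go left to Q.
  At Q: go left to M.
    At M: no left child.
    At M: go right to Y.
      Y is a leaf — visit Y.
    Visit M.
  At Q: no right child.
  Visit Q.
At T: go right to J.
  At J: go left to L.
    At L: go left to N.
      At N: no left child.
      At N: go right to A.
        A is a leaf — visit A.
      Visit N.
    At L: no right child.
    Visit L.
  At J: go right to F.
    F is a leaf — visit F.
  Visit J.
Visit T.
Full post-order sequence: Y, M, Q, A, N, L, F, J, T.

7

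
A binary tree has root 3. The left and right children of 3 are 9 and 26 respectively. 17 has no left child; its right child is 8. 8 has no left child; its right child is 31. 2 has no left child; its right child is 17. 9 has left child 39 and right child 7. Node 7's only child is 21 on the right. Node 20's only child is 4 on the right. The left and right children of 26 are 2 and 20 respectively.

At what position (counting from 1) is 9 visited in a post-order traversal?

Post-order visits the left subtree, then the right subtree, then the node.
At 3: go left to 9.
  At 9: go left to 39.
    39 is a leaf — visit 39.
  At 9: go right to 7.
    At 7: no left child.
    At 7: go right to 21.
      21 is a leaf — visit 21.
    Visit 7.
  Visit 9.
At 3: go right to 26.
  At 26: go left to 2.
    At 2: no left child.
    At 2: go right to 17.
      At 17: no left child.
      At 17: go right to 8.
        At 8: no left child.
        At 8: go right to 31.
          31 is a leaf — visit 31.
        Visit 8.
      Visit 17.
    Visit 2.
  At 26: go right to 20.
    At 20: no left child.
    At 20: go right to 4.
      4 is a leaf — visit 4.
    Visit 20.
  Visit 26.
Visit 3.
Full post-order sequence: 39, 21, 7, 9, 31, 8, 17, 2, 4, 20, 26, 3.

4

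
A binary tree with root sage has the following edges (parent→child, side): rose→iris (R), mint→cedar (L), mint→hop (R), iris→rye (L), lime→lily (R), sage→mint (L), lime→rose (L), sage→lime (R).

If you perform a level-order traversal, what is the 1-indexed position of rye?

9

Level-order visits nodes level by level from the root, left to right within each level.
Level 0: sage
Level 1: mint, lime
Level 2: cedar, hop, rose, lily
Level 3: iris
Level 4: rye
Full level-order sequence: sage, mint, lime, cedar, hop, rose, lily, iris, rye.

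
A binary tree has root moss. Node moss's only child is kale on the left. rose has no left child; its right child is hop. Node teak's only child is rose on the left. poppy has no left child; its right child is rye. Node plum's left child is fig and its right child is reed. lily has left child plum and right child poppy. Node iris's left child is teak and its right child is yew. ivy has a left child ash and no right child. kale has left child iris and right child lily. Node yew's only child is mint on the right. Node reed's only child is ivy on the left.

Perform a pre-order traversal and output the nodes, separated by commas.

moss, kale, iris, teak, rose, hop, yew, mint, lily, plum, fig, reed, ivy, ash, poppy, rye

Pre-order visits the node, then its left subtree, then its right subtree.
Visit moss.
At moss: go left to kale.
  Visit kale.
  At kale: go left to iris.
    Visit iris.
    At iris: go left to teak.
      Visit teak.
      At teak: go left to rose.
        Visit rose.
        At rose: no left child.
        At rose: go right to hop.
          hop is a leaf — visit hop.
      At teak: no right child.
    At iris: go right to yew.
      Visit yew.
      At yew: no left child.
      At yew: go right to mint.
        mint is a leaf — visit mint.
  At kale: go right to lily.
    Visit lily.
    At lily: go left to plum.
      Visit plum.
      At plum: go left to fig.
        fig is a leaf — visit fig.
      At plum: go right to reed.
        Visit reed.
        At reed: go left to ivy.
          Visit ivy.
          At ivy: go left to ash.
            ash is a leaf — visit ash.
          At ivy: no right child.
        At reed: no right child.
    At lily: go right to poppy.
      Visit poppy.
      At poppy: no left child.
      At poppy: go right to rye.
        rye is a leaf — visit rye.
At moss: no right child.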